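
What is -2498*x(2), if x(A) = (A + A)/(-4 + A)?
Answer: 4996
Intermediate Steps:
x(A) = 2*A/(-4 + A) (x(A) = (2*A)/(-4 + A) = 2*A/(-4 + A))
-2498*x(2) = -4996*2/(-4 + 2) = -4996*2/(-2) = -4996*2*(-1)/2 = -2498*(-2) = 4996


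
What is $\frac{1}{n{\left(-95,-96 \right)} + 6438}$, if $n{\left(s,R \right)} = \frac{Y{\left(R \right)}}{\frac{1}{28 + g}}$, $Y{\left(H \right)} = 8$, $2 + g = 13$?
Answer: $\frac{1}{6750} \approx 0.00014815$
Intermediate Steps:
$g = 11$ ($g = -2 + 13 = 11$)
$n{\left(s,R \right)} = 312$ ($n{\left(s,R \right)} = \frac{8}{\frac{1}{28 + 11}} = \frac{8}{\frac{1}{39}} = 8 \frac{1}{\frac{1}{39}} = 8 \cdot 39 = 312$)
$\frac{1}{n{\left(-95,-96 \right)} + 6438} = \frac{1}{312 + 6438} = \frac{1}{6750}$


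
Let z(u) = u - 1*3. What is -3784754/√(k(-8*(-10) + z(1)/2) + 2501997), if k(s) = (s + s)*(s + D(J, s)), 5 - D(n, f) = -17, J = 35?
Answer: -3784754*√2517955/2517955 ≈ -2385.1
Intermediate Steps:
D(n, f) = 22 (D(n, f) = 5 - 1*(-17) = 5 + 17 = 22)
z(u) = -3 + u (z(u) = u - 3 = -3 + u)
k(s) = 2*s*(22 + s) (k(s) = (s + s)*(s + 22) = (2*s)*(22 + s) = 2*s*(22 + s))
-3784754/√(k(-8*(-10) + z(1)/2) + 2501997) = -3784754/√(2*(-8*(-10) + (-3 + 1)/2)*(22 + (-8*(-10) + (-3 + 1)/2)) + 2501997) = -3784754/√(2*(80 - 2*½)*(22 + (80 - 2*½)) + 2501997) = -3784754/√(2*(80 - 1)*(22 + (80 - 1)) + 2501997) = -3784754/√(2*79*(22 + 79) + 2501997) = -3784754/√(2*79*101 + 2501997) = -3784754/√(15958 + 2501997) = -3784754*√2517955/2517955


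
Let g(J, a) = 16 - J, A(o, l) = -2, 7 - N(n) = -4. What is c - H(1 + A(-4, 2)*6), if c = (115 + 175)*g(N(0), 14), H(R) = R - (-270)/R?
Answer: 16341/11 ≈ 1485.5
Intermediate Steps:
N(n) = 11 (N(n) = 7 - 1*(-4) = 7 + 4 = 11)
H(R) = R + 270/R
c = 1450 (c = (115 + 175)*(16 - 1*11) = 290*(16 - 11) = 290*5 = 1450)
c - H(1 + A(-4, 2)*6) = 1450 - ((1 - 2*6) + 270/(1 - 2*6)) = 1450 - ((1 - 12) + 270/(1 - 12)) = 1450 - (-11 + 270/(-11)) = 1450 - (-11 + 270*(-1/11)) = 1450 - (-11 - 270/11) = 1450 - 1*(-391/11) = 1450 + 391/11 = 16341/11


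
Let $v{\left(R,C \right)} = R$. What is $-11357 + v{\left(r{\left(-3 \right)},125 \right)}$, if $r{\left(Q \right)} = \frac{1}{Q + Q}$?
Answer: $- \frac{68143}{6} \approx -11357.0$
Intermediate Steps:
$r{\left(Q \right)} = \frac{1}{2 Q}$
$-11357 + v{\left(r{\left(-3 \right)},125 \right)} = -11357 + \frac{1}{2 \left(-3\right)} = -11357 + \frac{1}{2} \left(- \frac{1}{3}\right) = -11357 - \frac{1}{6} = - \frac{68143}{6}$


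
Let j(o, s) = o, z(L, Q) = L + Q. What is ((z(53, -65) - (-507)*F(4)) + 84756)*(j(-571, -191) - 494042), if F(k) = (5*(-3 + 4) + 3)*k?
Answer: -49940085384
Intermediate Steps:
F(k) = 8*k (F(k) = (5*1 + 3)*k = (5 + 3)*k = 8*k)
((z(53, -65) - (-507)*F(4)) + 84756)*(j(-571, -191) - 494042) = (((53 - 65) - (-507)*8*4) + 84756)*(-571 - 494042) = ((-12 - (-507)*32) + 84756)*(-494613) = ((-12 - 1*(-16224)) + 84756)*(-494613) = ((-12 + 16224) + 84756)*(-494613) = (16212 + 84756)*(-494613) = 100968*(-494613) = -49940085384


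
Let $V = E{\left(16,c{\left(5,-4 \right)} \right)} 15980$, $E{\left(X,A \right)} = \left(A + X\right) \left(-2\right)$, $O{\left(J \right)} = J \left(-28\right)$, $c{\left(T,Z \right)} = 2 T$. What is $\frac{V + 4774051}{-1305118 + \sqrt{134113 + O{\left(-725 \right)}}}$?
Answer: $- \frac{5146199039738}{1703332839511} - \frac{11829273 \sqrt{17157}}{1703332839511} \approx -3.0222$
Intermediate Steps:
$O{\left(J \right)} = - 28 J$
$E{\left(X,A \right)} = - 2 A - 2 X$
$V = -830960$ ($V = \left(- 2 \cdot 2 \cdot 5 - 32\right) 15980 = \left(\left(-2\right) 10 - 32\right) 15980 = \left(-20 - 32\right) 15980 = \left(-52\right) 15980 = -830960$)
$\frac{V + 4774051}{-1305118 + \sqrt{134113 + O{\left(-725 \right)}}} = \frac{-830960 + 4774051}{-1305118 + \sqrt{134113 - -20300}} = \frac{3943091}{-1305118 + \sqrt{134113 + 20300}} = \frac{3943091}{-1305118 + \sqrt{154413}} = \frac{3943091}{-1305118 + 3 \sqrt{17157}}$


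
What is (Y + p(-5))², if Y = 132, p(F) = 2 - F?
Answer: 19321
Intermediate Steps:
(Y + p(-5))² = (132 + (2 - 1*(-5)))² = (132 + (2 + 5))² = (132 + 7)² = 139² = 19321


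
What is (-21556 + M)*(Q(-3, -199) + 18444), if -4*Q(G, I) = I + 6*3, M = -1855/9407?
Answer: -14996937374679/37628 ≈ -3.9856e+8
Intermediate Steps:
M = -1855/9407 (M = -1855*1/9407 = -1855/9407 ≈ -0.19719)
Q(G, I) = -9/2 - I/4 (Q(G, I) = -(I + 6*3)/4 = -(I + 18)/4 = -(18 + I)/4 = -9/2 - I/4)
(-21556 + M)*(Q(-3, -199) + 18444) = (-21556 - 1855/9407)*((-9/2 - ¼*(-199)) + 18444) = -202779147*((-9/2 + 199/4) + 18444)/9407 = -202779147*(181/4 + 18444)/9407 = -202779147/9407*73957/4 = -14996937374679/37628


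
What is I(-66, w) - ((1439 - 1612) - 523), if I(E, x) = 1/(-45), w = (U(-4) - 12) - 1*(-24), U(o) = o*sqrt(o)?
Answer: 31319/45 ≈ 695.98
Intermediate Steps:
U(o) = o**(3/2)
w = 12 - 8*I (w = ((-4)**(3/2) - 12) - 1*(-24) = (-8*I - 12) + 24 = (-12 - 8*I) + 24 = 12 - 8*I ≈ 12.0 - 8.0*I)
I(E, x) = -1/45
I(-66, w) - ((1439 - 1612) - 523) = -1/45 - ((1439 - 1612) - 523) = -1/45 - (-173 - 523) = -1/45 - 1*(-696) = -1/45 + 696 = 31319/45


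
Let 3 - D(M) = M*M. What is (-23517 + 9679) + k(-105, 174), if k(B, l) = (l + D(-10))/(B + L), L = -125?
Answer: -3182817/230 ≈ -13838.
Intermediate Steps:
D(M) = 3 - M**2 (D(M) = 3 - M*M = 3 - M**2)
k(B, l) = (-97 + l)/(-125 + B) (k(B, l) = (l + (3 - 1*(-10)**2))/(B - 125) = (l + (3 - 1*100))/(-125 + B) = (l + (3 - 100))/(-125 + B) = (l - 97)/(-125 + B) = (-97 + l)/(-125 + B))
(-23517 + 9679) + k(-105, 174) = (-23517 + 9679) + (-97 + 174)/(-125 - 105) = -13838 + 77/(-230) = -13838 - 1/230*77 = -13838 - 77/230 = -3182817/230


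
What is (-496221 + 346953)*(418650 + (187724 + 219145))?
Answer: -123223570092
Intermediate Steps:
(-496221 + 346953)*(418650 + (187724 + 219145)) = -149268*(418650 + 406869) = -149268*825519 = -123223570092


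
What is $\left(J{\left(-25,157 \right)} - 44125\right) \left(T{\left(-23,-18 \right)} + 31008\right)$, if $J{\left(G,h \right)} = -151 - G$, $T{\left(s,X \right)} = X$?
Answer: $-1371338490$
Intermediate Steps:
$\left(J{\left(-25,157 \right)} - 44125\right) \left(T{\left(-23,-18 \right)} + 31008\right) = \left(\left(-151 - -25\right) - 44125\right) \left(-18 + 31008\right) = \left(\left(-151 + 25\right) - 44125\right) 30990 = \left(-126 - 44125\right) 30990 = \left(-44251\right) 30990 = -1371338490$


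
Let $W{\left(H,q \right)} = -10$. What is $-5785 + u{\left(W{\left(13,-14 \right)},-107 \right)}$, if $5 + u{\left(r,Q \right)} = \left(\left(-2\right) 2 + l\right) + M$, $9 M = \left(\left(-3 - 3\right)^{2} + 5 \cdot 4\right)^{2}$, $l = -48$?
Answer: $- \frac{49442}{9} \approx -5493.6$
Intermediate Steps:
$M = \frac{3136}{9}$ ($M = \frac{\left(\left(-3 - 3\right)^{2} + 5 \cdot 4\right)^{2}}{9} = \frac{\left(\left(-6\right)^{2} + 20\right)^{2}}{9} = \frac{\left(36 + 20\right)^{2}}{9} = \frac{56^{2}}{9} = \frac{1}{9} \cdot 3136 = \frac{3136}{9} \approx 348.44$)
$u{\left(r,Q \right)} = \frac{2623}{9}$ ($u{\left(r,Q \right)} = -5 + \left(\left(\left(-2\right) 2 - 48\right) + \frac{3136}{9}\right) = -5 + \left(\left(-4 - 48\right) + \frac{3136}{9}\right) = -5 + \left(-52 + \frac{3136}{9}\right) = -5 + \frac{2668}{9} = \frac{2623}{9}$)
$-5785 + u{\left(W{\left(13,-14 \right)},-107 \right)} = -5785 + \frac{2623}{9} = - \frac{49442}{9}$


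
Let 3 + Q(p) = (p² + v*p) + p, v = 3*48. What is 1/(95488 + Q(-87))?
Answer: 1/90439 ≈ 1.1057e-5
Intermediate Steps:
v = 144
Q(p) = -3 + p² + 145*p (Q(p) = -3 + ((p² + 144*p) + p) = -3 + (p² + 145*p) = -3 + p² + 145*p)
1/(95488 + Q(-87)) = 1/(95488 + (-3 + (-87)² + 145*(-87))) = 1/(95488 + (-3 + 7569 - 12615)) = 1/(95488 - 5049) = 1/90439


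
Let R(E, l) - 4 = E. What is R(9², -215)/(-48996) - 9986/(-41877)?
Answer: 53968279/227978388 ≈ 0.23673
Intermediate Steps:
R(E, l) = 4 + E
R(9², -215)/(-48996) - 9986/(-41877) = (4 + 9²)/(-48996) - 9986/(-41877) = (4 + 81)*(-1/48996) - 9986*(-1/41877) = 85*(-1/48996) + 9986/41877 = -85/48996 + 9986/41877 = 53968279/227978388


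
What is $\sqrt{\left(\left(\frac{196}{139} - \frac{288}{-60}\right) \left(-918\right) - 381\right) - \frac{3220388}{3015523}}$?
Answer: $\frac{i \sqrt{26718161752882257689465}}{2095788485} \approx 77.993 i$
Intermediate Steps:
$\sqrt{\left(\left(\frac{196}{139} - \frac{288}{-60}\right) \left(-918\right) - 381\right) - \frac{3220388}{3015523}} = \sqrt{\left(\left(196 \cdot \frac{1}{139} - - \frac{24}{5}\right) \left(-918\right) - 381\right) - \frac{3220388}{3015523}} = \sqrt{\left(\left(\frac{196}{139} + \frac{24}{5}\right) \left(-918\right) - 381\right) - \frac{3220388}{3015523}} = \sqrt{\left(\frac{4316}{695} \left(-918\right) - 381\right) - \frac{3220388}{3015523}} = \sqrt{\left(- \frac{3962088}{695} - 381\right) - \frac{3220388}{3015523}} = \sqrt{- \frac{4226883}{695} - \frac{3220388}{3015523}} = \sqrt{- \frac{12748501074469}{2095788485}} = \frac{i \sqrt{26718161752882257689465}}{2095788485}$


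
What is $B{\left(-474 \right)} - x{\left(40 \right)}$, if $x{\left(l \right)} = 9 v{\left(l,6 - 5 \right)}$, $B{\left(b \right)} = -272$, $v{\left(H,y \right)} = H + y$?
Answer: $-641$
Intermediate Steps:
$x{\left(l \right)} = 9 + 9 l$ ($x{\left(l \right)} = 9 \left(l + \left(6 - 5\right)\right) = 9 \left(l + 1\right) = 9 \left(1 + l\right) = 9 + 9 l$)
$B{\left(-474 \right)} - x{\left(40 \right)} = -272 - \left(9 + 9 \cdot 40\right) = -272 - \left(9 + 360\right) = -272 - 369 = -641$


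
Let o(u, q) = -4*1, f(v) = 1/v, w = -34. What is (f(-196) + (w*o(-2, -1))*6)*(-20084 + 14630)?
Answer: -436142745/98 ≈ -4.4504e+6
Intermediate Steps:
o(u, q) = -4
(f(-196) + (w*o(-2, -1))*6)*(-20084 + 14630) = (1/(-196) - 34*(-4)*6)*(-20084 + 14630) = (-1/196 + 136*6)*(-5454) = (-1/196 + 816)*(-5454) = (159935/196)*(-5454) = -436142745/98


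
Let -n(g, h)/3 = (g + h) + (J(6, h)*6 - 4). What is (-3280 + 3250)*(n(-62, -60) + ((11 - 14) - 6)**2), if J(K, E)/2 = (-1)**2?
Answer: -12690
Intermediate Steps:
J(K, E) = 2 (J(K, E) = 2*(-1)**2 = 2*1 = 2)
n(g, h) = -24 - 3*g - 3*h (n(g, h) = -3*((g + h) + (2*6 - 4)) = -3*((g + h) + (12 - 4)) = -3*((g + h) + 8) = -3*(8 + g + h) = -24 - 3*g - 3*h)
(-3280 + 3250)*(n(-62, -60) + ((11 - 14) - 6)**2) = (-3280 + 3250)*((-24 - 3*(-62) - 3*(-60)) + ((11 - 14) - 6)**2) = -30*((-24 + 186 + 180) + (-3 - 6)**2) = -30*(342 + (-9)**2) = -30*(342 + 81) = -30*423 = -12690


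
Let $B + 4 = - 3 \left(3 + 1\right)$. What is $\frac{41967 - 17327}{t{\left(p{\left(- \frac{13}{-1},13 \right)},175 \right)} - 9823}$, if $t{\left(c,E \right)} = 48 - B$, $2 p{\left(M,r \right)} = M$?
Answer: $- \frac{24640}{9759} \approx -2.5248$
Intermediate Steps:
$p{\left(M,r \right)} = \frac{M}{2}$
$B = -16$ ($B = -4 - 3 \left(3 + 1\right) = -4 - 12 = -16$)
$t{\left(c,E \right)} = 64$ ($t{\left(c,E \right)} = 48 - -16 = 48 + 16 = 64$)
$\frac{41967 - 17327}{t{\left(p{\left(- \frac{13}{-1},13 \right)},175 \right)} - 9823} = \frac{41967 - 17327}{64 - 9823} = \frac{24640}{-9759} = 24640 \left(- \frac{1}{9759}\right) = - \frac{24640}{9759}$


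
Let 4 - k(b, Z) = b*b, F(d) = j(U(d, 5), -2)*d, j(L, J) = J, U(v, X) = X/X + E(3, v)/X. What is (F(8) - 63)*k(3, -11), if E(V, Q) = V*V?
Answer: 395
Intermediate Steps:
E(V, Q) = V²
U(v, X) = 1 + 9/X (U(v, X) = X/X + 3²/X = 1 + 9/X)
F(d) = -2*d
k(b, Z) = 4 - b² (k(b, Z) = 4 - b*b = 4 - b²)
(F(8) - 63)*k(3, -11) = (-2*8 - 63)*(4 - 1*3²) = (-16 - 63)*(4 - 1*9) = -79*(4 - 9) = -79*(-5) = 395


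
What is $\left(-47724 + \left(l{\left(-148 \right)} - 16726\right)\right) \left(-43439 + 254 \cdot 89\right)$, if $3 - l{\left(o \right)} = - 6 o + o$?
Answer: $1358040771$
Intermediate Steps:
$l{\left(o \right)} = 3 + 5 o$ ($l{\left(o \right)} = 3 - \left(- 6 o + o\right) = 3 - - 5 o = 3 + 5 o$)
$\left(-47724 + \left(l{\left(-148 \right)} - 16726\right)\right) \left(-43439 + 254 \cdot 89\right) = \left(-47724 + \left(\left(3 + 5 \left(-148\right)\right) - 16726\right)\right) \left(-43439 + 254 \cdot 89\right) = \left(-47724 + \left(\left(3 - 740\right) - 16726\right)\right) \left(-43439 + 22606\right) = \left(-47724 - 17463\right) \left(-20833\right) = \left(-65187\right) \left(-20833\right) = 1358040771$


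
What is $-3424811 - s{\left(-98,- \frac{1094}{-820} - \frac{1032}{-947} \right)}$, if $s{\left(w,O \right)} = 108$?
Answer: $-3424919$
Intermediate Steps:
$-3424811 - s{\left(-98,- \frac{1094}{-820} - \frac{1032}{-947} \right)} = -3424811 - 108 = -3424919$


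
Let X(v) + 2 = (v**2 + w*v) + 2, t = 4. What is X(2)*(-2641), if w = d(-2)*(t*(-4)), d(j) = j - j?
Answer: -10564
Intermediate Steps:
d(j) = 0
w = 0 (w = 0*(4*(-4)) = 0*(-16) = 0)
X(v) = v**2 (X(v) = -2 + ((v**2 + 0*v) + 2) = -2 + ((v**2 + 0) + 2) = -2 + (v**2 + 2) = -2 + (2 + v**2) = v**2)
X(2)*(-2641) = 2**2*(-2641) = 4*(-2641) = -10564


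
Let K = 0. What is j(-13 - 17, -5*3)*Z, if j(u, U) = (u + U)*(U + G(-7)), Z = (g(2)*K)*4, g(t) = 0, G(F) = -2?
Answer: 0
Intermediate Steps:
Z = 0 (Z = (0*0)*4 = 0*4 = 0)
j(u, U) = (-2 + U)*(U + u) (j(u, U) = (u + U)*(U - 2) = (U + u)*(-2 + U) = (-2 + U)*(U + u))
j(-13 - 17, -5*3)*Z = ((-5*3)**2 - (-10)*3 - 2*(-13 - 17) + (-5*3)*(-13 - 17))*0 = ((-15)**2 - 2*(-15) - 2*(-30) - 15*(-30))*0 = (225 + 30 + 60 + 450)*0 = 765*0 = 0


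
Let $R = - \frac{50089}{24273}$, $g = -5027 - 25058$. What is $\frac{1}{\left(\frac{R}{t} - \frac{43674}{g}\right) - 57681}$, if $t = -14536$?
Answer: $- \frac{10614960587880}{612266130563485643} \approx -1.7337 \cdot 10^{-5}$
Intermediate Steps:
$g = -30085$ ($g = -5027 - 25058 = -30085$)
$R = - \frac{50089}{24273}$ ($R = \left(-50089\right) \frac{1}{24273} = - \frac{50089}{24273} \approx -2.0636$)
$\frac{1}{\left(\frac{R}{t} - \frac{43674}{g}\right) - 57681} = \frac{1}{\left(- \frac{50089}{24273 \left(-14536\right)} - \frac{43674}{-30085}\right) - 57681} = \frac{1}{\left(\left(- \frac{50089}{24273}\right) \left(- \frac{1}{14536}\right) - - \frac{43674}{30085}\right) - 57681} = \frac{1}{\left(\frac{50089}{352832328} + \frac{43674}{30085}\right) - 57681} = \frac{1}{\frac{15411106020637}{10614960587880} - 57681} = \frac{1}{- \frac{612266130563485643}{10614960587880}} = - \frac{10614960587880}{612266130563485643}$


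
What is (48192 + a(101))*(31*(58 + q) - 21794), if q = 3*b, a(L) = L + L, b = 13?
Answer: -909178078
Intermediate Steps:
a(L) = 2*L
q = 39 (q = 3*13 = 39)
(48192 + a(101))*(31*(58 + q) - 21794) = (48192 + 2*101)*(31*(58 + 39) - 21794) = (48192 + 202)*(31*97 - 21794) = 48394*(3007 - 21794) = 48394*(-18787) = -909178078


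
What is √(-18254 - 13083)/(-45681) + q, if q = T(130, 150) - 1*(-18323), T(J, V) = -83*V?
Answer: 5873 - I*√31337/45681 ≈ 5873.0 - 0.0038752*I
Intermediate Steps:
q = 5873 (q = -83*150 - 1*(-18323) = -12450 + 18323 = 5873)
√(-18254 - 13083)/(-45681) + q = √(-18254 - 13083)/(-45681) + 5873 = √(-31337)*(-1/45681) + 5873 = (I*√31337)*(-1/45681) + 5873 = -I*√31337/45681 + 5873 = 5873 - I*√31337/45681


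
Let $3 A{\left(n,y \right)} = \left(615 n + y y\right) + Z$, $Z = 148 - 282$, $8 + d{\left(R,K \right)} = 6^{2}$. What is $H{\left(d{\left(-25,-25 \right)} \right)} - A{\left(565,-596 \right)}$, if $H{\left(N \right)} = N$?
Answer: $- \frac{702473}{3} \approx -2.3416 \cdot 10^{5}$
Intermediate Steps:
$d{\left(R,K \right)} = 28$ ($d{\left(R,K \right)} = -8 + 6^{2} = -8 + 36 = 28$)
$Z = -134$ ($Z = 148 - 282 = -134$)
$A{\left(n,y \right)} = - \frac{134}{3} + 205 n + \frac{y^{2}}{3}$ ($A{\left(n,y \right)} = \frac{\left(615 n + y y\right) - 134}{3} = \frac{\left(615 n + y^{2}\right) - 134}{3} = \frac{\left(y^{2} + 615 n\right) - 134}{3} = \frac{-134 + y^{2} + 615 n}{3} = - \frac{134}{3} + 205 n + \frac{y^{2}}{3}$)
$H{\left(d{\left(-25,-25 \right)} \right)} - A{\left(565,-596 \right)} = 28 - \left(- \frac{134}{3} + 205 \cdot 565 + \frac{\left(-596\right)^{2}}{3}\right) = 28 - \left(- \frac{134}{3} + 115825 + \frac{1}{3} \cdot 355216\right) = 28 - \left(- \frac{134}{3} + 115825 + \frac{355216}{3}\right) = 28 - \frac{702557}{3} = - \frac{702473}{3}$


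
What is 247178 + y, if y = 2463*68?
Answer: 414662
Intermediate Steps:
y = 167484
247178 + y = 247178 + 167484 = 414662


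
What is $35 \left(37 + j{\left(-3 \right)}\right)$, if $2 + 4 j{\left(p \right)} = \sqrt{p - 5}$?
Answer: $\frac{2555}{2} + \frac{35 i \sqrt{2}}{2} \approx 1277.5 + 24.749 i$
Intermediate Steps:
$j{\left(p \right)} = - \frac{1}{2} + \frac{\sqrt{-5 + p}}{4}$ ($j{\left(p \right)} = - \frac{1}{2} + \frac{\sqrt{p - 5}}{4} = - \frac{1}{2} + \frac{\sqrt{-5 + p}}{4}$)
$35 \left(37 + j{\left(-3 \right)}\right) = 35 \left(37 - \left(\frac{1}{2} - \frac{\sqrt{-5 - 3}}{4}\right)\right) = 35 \left(37 - \left(\frac{1}{2} - \frac{\sqrt{-8}}{4}\right)\right) = 35 \left(37 - \left(\frac{1}{2} - \frac{2 i \sqrt{2}}{4}\right)\right) = 35 \left(37 - \left(\frac{1}{2} - \frac{i \sqrt{2}}{2}\right)\right) = 35 \left(\frac{73}{2} + \frac{i \sqrt{2}}{2}\right) = \frac{2555}{2} + \frac{35 i \sqrt{2}}{2}$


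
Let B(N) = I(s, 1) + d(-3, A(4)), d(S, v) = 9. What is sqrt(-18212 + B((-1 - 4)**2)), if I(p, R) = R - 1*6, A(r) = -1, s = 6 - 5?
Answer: 4*I*sqrt(1138) ≈ 134.94*I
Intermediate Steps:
s = 1
I(p, R) = -6 + R (I(p, R) = R - 6 = -6 + R)
B(N) = 4 (B(N) = (-6 + 1) + 9 = -5 + 9 = 4)
sqrt(-18212 + B((-1 - 4)**2)) = sqrt(-18212 + 4) = sqrt(-18208) = 4*I*sqrt(1138)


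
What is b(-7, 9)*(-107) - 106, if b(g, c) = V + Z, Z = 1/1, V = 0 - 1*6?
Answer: 429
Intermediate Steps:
V = -6 (V = 0 - 6 = -6)
Z = 1
b(g, c) = -5 (b(g, c) = -6 + 1 = -5)
b(-7, 9)*(-107) - 106 = -5*(-107) - 106 = 535 - 106 = 429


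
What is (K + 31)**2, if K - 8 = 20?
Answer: 3481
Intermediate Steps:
K = 28 (K = 8 + 20 = 28)
(K + 31)**2 = (28 + 31)**2 = 59**2 = 3481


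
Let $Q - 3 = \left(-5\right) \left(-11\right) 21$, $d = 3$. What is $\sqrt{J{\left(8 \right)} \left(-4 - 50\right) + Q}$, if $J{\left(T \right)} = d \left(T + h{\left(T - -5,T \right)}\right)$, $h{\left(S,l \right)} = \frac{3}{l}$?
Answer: $\frac{i \sqrt{795}}{2} \approx 14.098 i$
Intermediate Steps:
$J{\left(T \right)} = 3 T + \frac{9}{T}$ ($J{\left(T \right)} = 3 \left(T + \frac{3}{T}\right) = 3 T + \frac{9}{T}$)
$Q = 1158$ ($Q = 3 + \left(-5\right) \left(-11\right) 21 = 3 + 55 \cdot 21 = 3 + 1155 = 1158$)
$\sqrt{J{\left(8 \right)} \left(-4 - 50\right) + Q} = \sqrt{\left(3 \cdot 8 + \frac{9}{8}\right) \left(-4 - 50\right) + 1158} = \sqrt{\left(24 + 9 \cdot \frac{1}{8}\right) \left(-54\right) + 1158} = \sqrt{\left(24 + \frac{9}{8}\right) \left(-54\right) + 1158} = \sqrt{\frac{201}{8} \left(-54\right) + 1158} = \sqrt{- \frac{5427}{4} + 1158} = \sqrt{- \frac{795}{4}} = \frac{i \sqrt{795}}{2}$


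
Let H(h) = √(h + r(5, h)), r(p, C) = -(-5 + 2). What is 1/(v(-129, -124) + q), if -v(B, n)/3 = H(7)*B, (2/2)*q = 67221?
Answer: 7469/501907239 - 43*√10/501907239 ≈ 1.4610e-5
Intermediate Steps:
r(p, C) = 3 (r(p, C) = -1*(-3) = 3)
q = 67221
H(h) = √(3 + h) (H(h) = √(h + 3) = √(3 + h))
v(B, n) = -3*B*√10 (v(B, n) = -3*√(3 + 7)*B = -3*√10*B = -3*B*√10)
1/(v(-129, -124) + q) = 1/(-3*(-129)*√10 + 67221) = 1/(387*√10 + 67221) = 1/(67221 + 387*√10)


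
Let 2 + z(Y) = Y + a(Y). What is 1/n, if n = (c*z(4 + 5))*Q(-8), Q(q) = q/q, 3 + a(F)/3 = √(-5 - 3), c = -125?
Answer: 1/4750 + 3*I*√2/4750 ≈ 0.00021053 + 0.00089319*I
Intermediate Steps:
a(F) = -9 + 6*I*√2 (a(F) = -9 + 3*√(-5 - 3) = -9 + 3*√(-8) = -9 + 3*(2*I*√2) = -9 + 6*I*√2)
Q(q) = 1
z(Y) = -11 + Y + 6*I*√2 (z(Y) = -2 + (Y + (-9 + 6*I*√2)) = -2 + (-9 + Y + 6*I*√2) = -11 + Y + 6*I*√2)
n = 250 - 750*I*√2 (n = -125*(-11 + (4 + 5) + 6*I*√2)*1 = -125*(-11 + 9 + 6*I*√2)*1 = -125*(-2 + 6*I*√2)*1 = (250 - 750*I*√2)*1 = 250 - 750*I*√2 ≈ 250.0 - 1060.7*I)
1/n = 1/(250 - 750*I*√2)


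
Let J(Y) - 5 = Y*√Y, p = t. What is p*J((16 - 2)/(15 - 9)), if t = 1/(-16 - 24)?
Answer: -⅛ - 7*√21/360 ≈ -0.21411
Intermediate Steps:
t = -1/40 (t = 1/(-40) = -1/40 ≈ -0.025000)
p = -1/40 ≈ -0.025000
J(Y) = 5 + Y^(3/2) (J(Y) = 5 + Y*√Y = 5 + Y^(3/2))
p*J((16 - 2)/(15 - 9)) = -(5 + ((16 - 2)/(15 - 9))^(3/2))/40 = -(5 + (14/6)^(3/2))/40 = -(5 + (14*(⅙))^(3/2))/40 = -(5 + (7/3)^(3/2))/40 = -(5 + 7*√21/9)/40 = -⅛ - 7*√21/360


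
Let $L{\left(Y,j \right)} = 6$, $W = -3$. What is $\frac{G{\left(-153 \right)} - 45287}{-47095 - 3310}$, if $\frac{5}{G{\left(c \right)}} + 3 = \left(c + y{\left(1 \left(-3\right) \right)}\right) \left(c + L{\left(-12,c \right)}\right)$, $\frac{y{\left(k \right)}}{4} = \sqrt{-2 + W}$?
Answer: $\frac{957515988397}{1065727330830} - \frac{49 i \sqrt{5}}{426290932332} \approx 0.89846 - 2.5702 \cdot 10^{-10} i$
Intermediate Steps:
$y{\left(k \right)} = 4 i \sqrt{5}$ ($y{\left(k \right)} = 4 \sqrt{-2 - 3} = 4 \sqrt{-5} = 4 i \sqrt{5}$)
$G{\left(c \right)} = \frac{5}{-3 + \left(6 + c\right) \left(c + 4 i \sqrt{5}\right)}$ ($G{\left(c \right)} = \frac{5}{-3 + \left(c + 4 i \sqrt{5}\right) \left(c + 6\right)} = \frac{5}{-3 + \left(c + 4 i \sqrt{5}\right) \left(6 + c\right)} = \frac{5}{-3 + \left(6 + c\right) \left(c + 4 i \sqrt{5}\right)}$)
$\frac{G{\left(-153 \right)} - 45287}{-47095 - 3310} = \frac{\frac{5}{-3 + \left(-153\right)^{2} + 6 \left(-153\right) + 24 i \sqrt{5} + 4 i \left(-153\right) \sqrt{5}} - 45287}{-47095 - 3310} = \frac{\frac{5}{-3 + 23409 - 918 + 24 i \sqrt{5} - 612 i \sqrt{5}} - 45287}{-50405} = \left(\frac{5}{22488 - 588 i \sqrt{5}} - 45287\right) \left(- \frac{1}{50405}\right) = \left(-45287 + \frac{5}{22488 - 588 i \sqrt{5}}\right) \left(- \frac{1}{50405}\right) = \frac{45287}{50405} - \frac{1}{10081 \left(22488 - 588 i \sqrt{5}\right)}$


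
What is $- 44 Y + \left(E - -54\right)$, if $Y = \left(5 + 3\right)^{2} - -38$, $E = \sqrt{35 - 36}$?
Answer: $-4434 + i \approx -4434.0 + 1.0 i$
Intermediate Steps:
$E = i$ ($E = \sqrt{-1} = i \approx 1.0 i$)
$Y = 102$ ($Y = 8^{2} + 38 = 64 + 38 = 102$)
$- 44 Y + \left(E - -54\right) = \left(-44\right) 102 + \left(i - -54\right) = -4488 + \left(i + 54\right) = -4488 + \left(54 + i\right) = -4434 + i$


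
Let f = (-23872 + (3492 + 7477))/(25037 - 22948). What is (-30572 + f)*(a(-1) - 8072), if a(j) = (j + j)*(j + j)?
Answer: 515366179148/2089 ≈ 2.4670e+8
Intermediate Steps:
a(j) = 4*j**2 (a(j) = (2*j)*(2*j) = 4*j**2)
f = -12903/2089 (f = (-23872 + 10969)/2089 = -12903*1/2089 = -12903/2089 ≈ -6.1766)
(-30572 + f)*(a(-1) - 8072) = (-30572 - 12903/2089)*(4*(-1)**2 - 8072) = -63877811*(4*1 - 8072)/2089 = -63877811*(4 - 8072)/2089 = -63877811/2089*(-8068) = 515366179148/2089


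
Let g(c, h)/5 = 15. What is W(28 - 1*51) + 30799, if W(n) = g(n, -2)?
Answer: 30874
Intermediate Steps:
g(c, h) = 75 (g(c, h) = 5*15 = 75)
W(n) = 75
W(28 - 1*51) + 30799 = 75 + 30799 = 30874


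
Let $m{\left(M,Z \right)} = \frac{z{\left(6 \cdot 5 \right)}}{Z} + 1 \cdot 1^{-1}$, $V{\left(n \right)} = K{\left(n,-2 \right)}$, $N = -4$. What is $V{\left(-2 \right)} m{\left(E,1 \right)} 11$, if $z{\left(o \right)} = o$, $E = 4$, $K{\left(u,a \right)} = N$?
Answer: $-1364$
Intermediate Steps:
$K{\left(u,a \right)} = -4$
$V{\left(n \right)} = -4$
$m{\left(M,Z \right)} = 1 + \frac{30}{Z}$ ($m{\left(M,Z \right)} = \frac{6 \cdot 5}{Z} + 1 \cdot 1^{-1} = \frac{30}{Z} + 1 \cdot 1 = \frac{30}{Z} + 1 = 1 + \frac{30}{Z}$)
$V{\left(-2 \right)} m{\left(E,1 \right)} 11 = - 4 \frac{30 + 1}{1} \cdot 11 = - 4 \cdot 1 \cdot 31 \cdot 11 = \left(-4\right) 31 \cdot 11 = \left(-124\right) 11 = -1364$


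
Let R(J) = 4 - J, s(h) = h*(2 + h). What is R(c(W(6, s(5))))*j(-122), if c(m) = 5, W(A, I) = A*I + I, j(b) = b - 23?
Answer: 145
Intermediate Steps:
j(b) = -23 + b
W(A, I) = I + A*I
R(c(W(6, s(5))))*j(-122) = (4 - 1*5)*(-23 - 122) = (4 - 5)*(-145) = -1*(-145) = 145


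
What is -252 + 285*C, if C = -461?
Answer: -131637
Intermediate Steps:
-252 + 285*C = -252 + 285*(-461) = -252 - 131385 = -131637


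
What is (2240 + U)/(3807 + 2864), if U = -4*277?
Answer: 1132/6671 ≈ 0.16969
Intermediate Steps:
U = -1108
(2240 + U)/(3807 + 2864) = (2240 - 1108)/(3807 + 2864) = 1132/6671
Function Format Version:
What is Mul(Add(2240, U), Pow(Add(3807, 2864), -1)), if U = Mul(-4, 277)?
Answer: Rational(1132, 6671) ≈ 0.16969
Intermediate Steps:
U = -1108
Mul(Add(2240, U), Pow(Add(3807, 2864), -1)) = Mul(Add(2240, -1108), Pow(Add(3807, 2864), -1)) = Mul(1132, Pow(6671, -1)) = Mul(1132, Rational(1, 6671)) = Rational(1132, 6671)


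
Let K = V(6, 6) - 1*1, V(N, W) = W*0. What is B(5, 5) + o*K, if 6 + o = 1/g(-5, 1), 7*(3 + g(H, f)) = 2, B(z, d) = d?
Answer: 216/19 ≈ 11.368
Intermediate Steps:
g(H, f) = -19/7 (g(H, f) = -3 + (1/7)*2 = -3 + 2/7 = -19/7)
V(N, W) = 0
K = -1 (K = 0 - 1*1 = 0 - 1 = -1)
o = -121/19 (o = -6 + 1/(-19/7) = -6 - 7/19 = -121/19 ≈ -6.3684)
B(5, 5) + o*K = 5 - 121/19*(-1) = 5 + 121/19 = 216/19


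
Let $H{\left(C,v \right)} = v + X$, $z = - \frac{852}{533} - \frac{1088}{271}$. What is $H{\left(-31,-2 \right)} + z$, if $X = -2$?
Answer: $- \frac{1388568}{144443} \approx -9.6133$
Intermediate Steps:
$z = - \frac{810796}{144443}$ ($z = \left(-852\right) \frac{1}{533} - \frac{1088}{271} = - \frac{852}{533} - \frac{1088}{271} = - \frac{810796}{144443} \approx -5.6133$)
$H{\left(C,v \right)} = -2 + v$ ($H{\left(C,v \right)} = v - 2 = -2 + v$)
$H{\left(-31,-2 \right)} + z = \left(-2 - 2\right) - \frac{810796}{144443} = -4 - \frac{810796}{144443} = - \frac{1388568}{144443}$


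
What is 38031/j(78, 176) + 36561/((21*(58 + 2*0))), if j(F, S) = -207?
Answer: -615137/4002 ≈ -153.71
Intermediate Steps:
38031/j(78, 176) + 36561/((21*(58 + 2*0))) = 38031/(-207) + 36561/((21*(58 + 2*0))) = 38031*(-1/207) + 36561/((21*(58 + 0))) = -12677/69 + 36561/((21*58)) = -12677/69 + 36561/1218 = -12677/69 + 36561*(1/1218) = -12677/69 + 1741/58 = -615137/4002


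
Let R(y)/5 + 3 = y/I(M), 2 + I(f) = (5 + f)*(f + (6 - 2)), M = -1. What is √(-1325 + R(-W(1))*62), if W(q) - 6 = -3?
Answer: 2*I*√587 ≈ 48.456*I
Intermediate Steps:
W(q) = 3 (W(q) = 6 - 3 = 3)
I(f) = -2 + (4 + f)*(5 + f) (I(f) = -2 + (5 + f)*(f + (6 - 2)) = -2 + (5 + f)*(f + 4) = -2 + (5 + f)*(4 + f) = -2 + (4 + f)*(5 + f))
R(y) = -15 + y/2 (R(y) = -15 + 5*(y/(18 + (-1)² + 9*(-1))) = -15 + 5*(y/(18 + 1 - 9)) = -15 + 5*(y/10) = -15 + y/2)
√(-1325 + R(-W(1))*62) = √(-1325 + (-15 + (-1*3)/2)*62) = √(-1325 + (-15 + (½)*(-3))*62) = √(-1325 + (-15 - 3/2)*62) = √(-1325 - 33/2*62) = √(-1325 - 1023) = √(-2348) = 2*I*√587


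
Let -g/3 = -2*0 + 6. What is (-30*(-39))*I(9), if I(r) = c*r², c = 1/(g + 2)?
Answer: -47385/8 ≈ -5923.1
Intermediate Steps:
g = -18 (g = -3*(-2*0 + 6) = -3*(0 + 6) = -3*6 = -18)
c = -1/16 (c = 1/(-18 + 2) = 1/(-16) = -1/16 ≈ -0.062500)
I(r) = -r²/16
(-30*(-39))*I(9) = (-30*(-39))*(-1/16*9²) = 1170*(-1/16*81) = 1170*(-81/16) = -47385/8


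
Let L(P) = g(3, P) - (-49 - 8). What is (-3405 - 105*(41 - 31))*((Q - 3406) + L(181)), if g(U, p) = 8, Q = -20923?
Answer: 108096120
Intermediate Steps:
L(P) = 65 (L(P) = 8 - (-49 - 8) = 8 - 1*(-57) = 8 + 57 = 65)
(-3405 - 105*(41 - 31))*((Q - 3406) + L(181)) = (-3405 - 105*(41 - 31))*((-20923 - 3406) + 65) = (-3405 - 105*10)*(-24329 + 65) = (-3405 - 1050)*(-24264) = -4455*(-24264) = 108096120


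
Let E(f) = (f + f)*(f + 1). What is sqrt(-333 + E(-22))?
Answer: sqrt(591) ≈ 24.310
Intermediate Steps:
E(f) = 2*f*(1 + f) (E(f) = (2*f)*(1 + f) = 2*f*(1 + f))
sqrt(-333 + E(-22)) = sqrt(-333 + 2*(-22)*(1 - 22)) = sqrt(-333 + 2*(-22)*(-21)) = sqrt(-333 + 924) = sqrt(591)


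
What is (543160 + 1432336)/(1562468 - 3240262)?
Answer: -987748/838897 ≈ -1.1774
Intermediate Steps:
(543160 + 1432336)/(1562468 - 3240262) = 1975496/(-1677794) = 1975496*(-1/1677794) = -987748/838897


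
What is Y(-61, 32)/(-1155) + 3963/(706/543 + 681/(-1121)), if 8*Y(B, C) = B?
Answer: 22289585218583/3895981320 ≈ 5721.2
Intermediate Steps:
Y(B, C) = B/8
Y(-61, 32)/(-1155) + 3963/(706/543 + 681/(-1121)) = ((1/8)*(-61))/(-1155) + 3963/(706/543 + 681/(-1121)) = -61/8*(-1/1155) + 3963/(706*(1/543) + 681*(-1/1121)) = 61/9240 + 3963/(706/543 - 681/1121) = 61/9240 + 3963/(421643/608703) = 61/9240 + 3963*(608703/421643) = 61/9240 + 2412289989/421643 = 22289585218583/3895981320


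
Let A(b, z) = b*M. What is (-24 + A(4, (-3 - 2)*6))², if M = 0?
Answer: 576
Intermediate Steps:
A(b, z) = 0 (A(b, z) = b*0 = 0)
(-24 + A(4, (-3 - 2)*6))² = (-24 + 0)² = (-24)² = 576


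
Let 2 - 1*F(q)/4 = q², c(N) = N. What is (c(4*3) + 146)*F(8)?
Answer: -39184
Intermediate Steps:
F(q) = 8 - 4*q²
(c(4*3) + 146)*F(8) = (4*3 + 146)*(8 - 4*8²) = (12 + 146)*(8 - 4*64) = 158*(8 - 256) = 158*(-248) = -39184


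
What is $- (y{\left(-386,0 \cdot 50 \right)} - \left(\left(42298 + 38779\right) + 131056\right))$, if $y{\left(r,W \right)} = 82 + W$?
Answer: $212051$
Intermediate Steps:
$- (y{\left(-386,0 \cdot 50 \right)} - \left(\left(42298 + 38779\right) + 131056\right)) = - (\left(82 + 0 \cdot 50\right) - \left(\left(42298 + 38779\right) + 131056\right)) = - (\left(82 + 0\right) - \left(81077 + 131056\right)) = - (82 - 212133) = \left(-1\right) \left(-212051\right) = 212051$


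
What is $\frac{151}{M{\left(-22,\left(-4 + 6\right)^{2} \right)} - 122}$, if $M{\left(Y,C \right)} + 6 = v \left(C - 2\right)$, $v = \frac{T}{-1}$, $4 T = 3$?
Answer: $- \frac{302}{259} \approx -1.166$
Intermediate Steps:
$T = \frac{3}{4}$ ($T = \frac{1}{4} \cdot 3 = \frac{3}{4} \approx 0.75$)
$v = - \frac{3}{4}$ ($v = \frac{3}{4 \left(-1\right)} = \frac{3}{4} \left(-1\right) = - \frac{3}{4} \approx -0.75$)
$M{\left(Y,C \right)} = - \frac{9}{2} - \frac{3 C}{4}$ ($M{\left(Y,C \right)} = -6 - \frac{3 \left(C - 2\right)}{4} = -6 - \frac{3 \left(-2 + C\right)}{4} = -6 - \left(- \frac{3}{2} + \frac{3 C}{4}\right) = - \frac{9}{2} - \frac{3 C}{4}$)
$\frac{151}{M{\left(-22,\left(-4 + 6\right)^{2} \right)} - 122} = \frac{151}{\left(- \frac{9}{2} - \frac{3 \left(-4 + 6\right)^{2}}{4}\right) - 122} = \frac{151}{\left(- \frac{9}{2} - \frac{3 \cdot 2^{2}}{4}\right) - 122} = \frac{151}{\left(- \frac{9}{2} - 3\right) - 122} = \frac{151}{- \frac{15}{2} - 122} = \frac{151}{- \frac{259}{2}} = 151 \left(- \frac{2}{259}\right) = - \frac{302}{259}$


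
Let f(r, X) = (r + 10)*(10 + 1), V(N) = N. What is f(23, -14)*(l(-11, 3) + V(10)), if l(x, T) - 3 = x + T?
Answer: 1815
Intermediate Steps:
l(x, T) = 3 + T + x (l(x, T) = 3 + (x + T) = 3 + (T + x) = 3 + T + x)
f(r, X) = 110 + 11*r (f(r, X) = (10 + r)*11 = 110 + 11*r)
f(23, -14)*(l(-11, 3) + V(10)) = (110 + 11*23)*((3 + 3 - 11) + 10) = (110 + 253)*(-5 + 10) = 363*5 = 1815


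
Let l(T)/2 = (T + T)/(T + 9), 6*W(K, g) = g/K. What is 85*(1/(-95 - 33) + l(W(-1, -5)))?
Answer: 212585/7552 ≈ 28.150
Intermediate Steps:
W(K, g) = g/(6*K) (W(K, g) = (g/K)/6 = g/(6*K))
l(T) = 4*T/(9 + T) (l(T) = 2*((T + T)/(T + 9)) = 2*((2*T)/(9 + T)) = 2*(2*T/(9 + T)) = 4*T/(9 + T))
85*(1/(-95 - 33) + l(W(-1, -5))) = 85*(1/(-95 - 33) + 4*((1/6)*(-5)/(-1))/(9 + (1/6)*(-5)/(-1))) = 85*(1/(-128) + 4*((1/6)*(-5)*(-1))/(9 + (1/6)*(-5)*(-1))) = 85*(-1/128 + 4*(5/6)/(9 + 5/6)) = 85*(-1/128 + 4*(5/6)/(59/6)) = 85*(-1/128 + 4*(5/6)*(6/59)) = 85*(-1/128 + 20/59) = 85*(2501/7552) = 212585/7552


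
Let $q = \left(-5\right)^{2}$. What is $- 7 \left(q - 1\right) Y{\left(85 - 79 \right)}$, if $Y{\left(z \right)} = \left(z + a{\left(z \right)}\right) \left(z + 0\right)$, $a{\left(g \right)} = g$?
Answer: $-12096$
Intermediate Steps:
$q = 25$
$Y{\left(z \right)} = 2 z^{2}$ ($Y{\left(z \right)} = \left(z + z\right) \left(z + 0\right) = 2 z z = 2 z^{2}$)
$- 7 \left(q - 1\right) Y{\left(85 - 79 \right)} = - 7 \left(25 - 1\right) 2 \left(85 - 79\right)^{2} = \left(-7\right) 24 \cdot 2 \left(85 - 79\right)^{2} = - 168 \cdot 2 \cdot 6^{2} = - 168 \cdot 2 \cdot 36 = \left(-168\right) 72 = -12096$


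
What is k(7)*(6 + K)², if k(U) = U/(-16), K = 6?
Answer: -63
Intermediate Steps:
k(U) = -U/16 (k(U) = U*(-1/16) = -U/16)
k(7)*(6 + K)² = (-1/16*7)*(6 + 6)² = -7/16*12² = -7/16*144 = -63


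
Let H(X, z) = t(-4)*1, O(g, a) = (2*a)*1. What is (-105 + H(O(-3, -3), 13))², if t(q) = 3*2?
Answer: 9801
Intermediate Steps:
O(g, a) = 2*a
t(q) = 6
H(X, z) = 6 (H(X, z) = 6*1 = 6)
(-105 + H(O(-3, -3), 13))² = (-105 + 6)² = (-99)² = 9801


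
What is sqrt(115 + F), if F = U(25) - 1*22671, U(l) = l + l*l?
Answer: 3*I*sqrt(2434) ≈ 148.01*I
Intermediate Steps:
U(l) = l + l**2
F = -22021 (F = 25*(1 + 25) - 1*22671 = 25*26 - 22671 = 650 - 22671 = -22021)
sqrt(115 + F) = sqrt(115 - 22021) = sqrt(-21906) = 3*I*sqrt(2434)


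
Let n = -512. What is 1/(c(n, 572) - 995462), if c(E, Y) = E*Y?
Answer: -1/1288326 ≈ -7.7620e-7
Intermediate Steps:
1/(c(n, 572) - 995462) = 1/(-512*572 - 995462) = 1/(-292864 - 995462) = 1/(-1288326) = -1/1288326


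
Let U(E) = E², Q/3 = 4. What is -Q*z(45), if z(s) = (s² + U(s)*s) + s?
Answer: -1118340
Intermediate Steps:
Q = 12 (Q = 3*4 = 12)
z(s) = s + s² + s³ (z(s) = (s² + s²*s) + s = (s² + s³) + s = s + s² + s³)
-Q*z(45) = -12*45*(1 + 45 + 45²) = -12*45*(1 + 45 + 2025) = -12*45*2071 = -12*93195 = -1*1118340 = -1118340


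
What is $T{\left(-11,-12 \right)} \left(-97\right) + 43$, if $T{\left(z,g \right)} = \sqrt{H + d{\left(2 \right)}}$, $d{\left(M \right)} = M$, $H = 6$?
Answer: $43 - 194 \sqrt{2} \approx -231.36$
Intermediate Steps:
$T{\left(z,g \right)} = 2 \sqrt{2}$ ($T{\left(z,g \right)} = \sqrt{6 + 2} = \sqrt{8} = 2 \sqrt{2}$)
$T{\left(-11,-12 \right)} \left(-97\right) + 43 = 2 \sqrt{2} \left(-97\right) + 43 = - 194 \sqrt{2} + 43 = 43 - 194 \sqrt{2}$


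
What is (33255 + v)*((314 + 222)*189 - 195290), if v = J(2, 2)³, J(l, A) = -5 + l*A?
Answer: -3125410444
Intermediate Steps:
J(l, A) = -5 + A*l
v = -1 (v = (-5 + 2*2)³ = (-5 + 4)³ = (-1)³ = -1)
(33255 + v)*((314 + 222)*189 - 195290) = (33255 - 1)*((314 + 222)*189 - 195290) = 33254*(536*189 - 195290) = 33254*(101304 - 195290) = 33254*(-93986) = -3125410444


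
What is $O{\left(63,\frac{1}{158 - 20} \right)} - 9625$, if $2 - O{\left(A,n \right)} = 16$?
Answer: $-9639$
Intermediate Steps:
$O{\left(A,n \right)} = -14$ ($O{\left(A,n \right)} = 2 - 16 = -14$)
$O{\left(63,\frac{1}{158 - 20} \right)} - 9625 = -14 - 9625 = -9639$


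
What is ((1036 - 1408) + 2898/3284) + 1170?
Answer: 1311765/1642 ≈ 798.88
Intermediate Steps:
((1036 - 1408) + 2898/3284) + 1170 = (-372 + 2898*(1/3284)) + 1170 = (-372 + 1449/1642) + 1170 = -609375/1642 + 1170 = 1311765/1642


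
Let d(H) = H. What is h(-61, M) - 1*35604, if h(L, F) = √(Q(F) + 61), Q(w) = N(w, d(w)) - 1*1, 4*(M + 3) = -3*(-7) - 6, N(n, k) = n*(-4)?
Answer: -35604 + √57 ≈ -35596.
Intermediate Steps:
N(n, k) = -4*n
M = ¾ (M = -3 + (-3*(-7) - 6)/4 = -3 + (21 - 6)/4 = -3 + (¼)*15 = -3 + 15/4 = ¾ ≈ 0.75000)
Q(w) = -1 - 4*w (Q(w) = -4*w - 1*1 = -4*w - 1 = -1 - 4*w)
h(L, F) = √(60 - 4*F) (h(L, F) = √((-1 - 4*F) + 61) = √(60 - 4*F))
h(-61, M) - 1*35604 = 2*√(15 - 1*¾) - 1*35604 = 2*√(15 - ¾) - 35604 = 2*√(57/4) - 35604 = 2*(√57/2) - 35604 = √57 - 35604 = -35604 + √57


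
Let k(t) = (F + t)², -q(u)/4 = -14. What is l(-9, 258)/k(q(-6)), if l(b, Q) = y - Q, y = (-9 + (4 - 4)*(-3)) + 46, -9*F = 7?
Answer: -17901/247009 ≈ -0.072471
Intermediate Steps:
F = -7/9 (F = -⅑*7 = -7/9 ≈ -0.77778)
q(u) = 56 (q(u) = -4*(-14) = 56)
y = 37 (y = (-9 + 0*(-3)) + 46 = (-9 + 0) + 46 = -9 + 46 = 37)
l(b, Q) = 37 - Q
k(t) = (-7/9 + t)²
l(-9, 258)/k(q(-6)) = (37 - 1*258)/(((-7 + 9*56)²/81)) = (37 - 258)/(((-7 + 504)²/81)) = -221/((1/81)*497²) = -221/((1/81)*247009) = -221/247009/81 = -221*81/247009 = -17901/247009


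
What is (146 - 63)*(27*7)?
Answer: 15687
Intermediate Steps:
(146 - 63)*(27*7) = 83*189 = 15687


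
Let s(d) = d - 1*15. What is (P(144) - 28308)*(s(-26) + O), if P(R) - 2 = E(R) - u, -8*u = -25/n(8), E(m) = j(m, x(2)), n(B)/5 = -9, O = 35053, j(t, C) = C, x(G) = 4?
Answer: -17836329467/18 ≈ -9.9091e+8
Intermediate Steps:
n(B) = -45 (n(B) = 5*(-9) = -45)
E(m) = 4
s(d) = -15 + d (s(d) = d - 15 = -15 + d)
u = -5/72 (u = -(-25)/(8*(-45)) = -(-25)*(-1)/(8*45) = -1/8*5/9 = -5/72 ≈ -0.069444)
P(R) = 437/72 (P(R) = 2 + (4 - 1*(-5/72)) = 2 + (4 + 5/72) = 2 + 293/72 = 437/72)
(P(144) - 28308)*(s(-26) + O) = (437/72 - 28308)*((-15 - 26) + 35053) = -2037739*(-41 + 35053)/72 = -2037739/72*35012 = -17836329467/18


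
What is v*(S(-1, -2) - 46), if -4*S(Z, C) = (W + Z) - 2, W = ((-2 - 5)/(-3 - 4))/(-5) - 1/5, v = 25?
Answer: -4515/4 ≈ -1128.8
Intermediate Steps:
W = -⅖ (W = -7/(-7)*(-⅕) - 1*⅕ = -7*(-⅐)*(-⅕) - ⅕ = 1*(-⅕) - ⅕ = -⅕ - ⅕ = -⅖ ≈ -0.40000)
S(Z, C) = ⅗ - Z/4 (S(Z, C) = -((-⅖ + Z) - 2)/4 = -(-12/5 + Z)/4 = ⅗ - Z/4)
v*(S(-1, -2) - 46) = 25*((⅗ - ¼*(-1)) - 46) = 25*((⅗ + ¼) - 46) = 25*(17/20 - 46) = 25*(-903/20) = -4515/4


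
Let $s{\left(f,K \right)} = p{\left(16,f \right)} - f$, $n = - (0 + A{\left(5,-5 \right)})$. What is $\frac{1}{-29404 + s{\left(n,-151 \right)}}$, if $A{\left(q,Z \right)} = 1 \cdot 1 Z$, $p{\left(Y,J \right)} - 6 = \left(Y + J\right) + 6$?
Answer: $- \frac{1}{29376} \approx -3.4041 \cdot 10^{-5}$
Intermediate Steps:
$p{\left(Y,J \right)} = 12 + J + Y$ ($p{\left(Y,J \right)} = 6 + \left(\left(Y + J\right) + 6\right) = 6 + \left(\left(J + Y\right) + 6\right) = 6 + \left(6 + J + Y\right) = 12 + J + Y$)
$A{\left(q,Z \right)} = Z$ ($A{\left(q,Z \right)} = 1 Z = Z$)
$n = 5$ ($n = - (0 - 5) = \left(-1\right) \left(-5\right) = 5$)
$s{\left(f,K \right)} = 28$ ($s{\left(f,K \right)} = \left(12 + f + 16\right) - f = \left(28 + f\right) - f = 28$)
$\frac{1}{-29404 + s{\left(n,-151 \right)}} = \frac{1}{-29404 + 28} = \frac{1}{-29376} = - \frac{1}{29376}$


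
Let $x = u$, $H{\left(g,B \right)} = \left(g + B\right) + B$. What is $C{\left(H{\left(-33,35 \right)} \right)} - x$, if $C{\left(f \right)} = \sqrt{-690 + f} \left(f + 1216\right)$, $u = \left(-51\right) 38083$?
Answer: $1942233 + 1253 i \sqrt{653} \approx 1.9422 \cdot 10^{6} + 32019.0 i$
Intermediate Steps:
$u = -1942233$
$H{\left(g,B \right)} = g + 2 B$ ($H{\left(g,B \right)} = \left(B + g\right) + B = g + 2 B$)
$x = -1942233$
$C{\left(f \right)} = \sqrt{-690 + f} \left(1216 + f\right)$
$C{\left(H{\left(-33,35 \right)} \right)} - x = \sqrt{-690 + \left(-33 + 2 \cdot 35\right)} \left(1216 + \left(-33 + 2 \cdot 35\right)\right) - -1942233 = \sqrt{-690 + \left(-33 + 70\right)} \left(1216 + \left(-33 + 70\right)\right) + 1942233 = \sqrt{-690 + 37} \left(1216 + 37\right) + 1942233 = \sqrt{-653} \cdot 1253 + 1942233 = i \sqrt{653} \cdot 1253 + 1942233 = 1253 i \sqrt{653} + 1942233 = 1942233 + 1253 i \sqrt{653}$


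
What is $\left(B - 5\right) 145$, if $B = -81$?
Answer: $-12470$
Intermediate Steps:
$\left(B - 5\right) 145 = \left(-81 - 5\right) 145 = \left(-86\right) 145 = -12470$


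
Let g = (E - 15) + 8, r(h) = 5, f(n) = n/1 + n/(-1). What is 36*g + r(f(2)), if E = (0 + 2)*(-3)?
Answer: -463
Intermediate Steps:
E = -6 (E = 2*(-3) = -6)
f(n) = 0 (f(n) = n*1 + n*(-1) = n - n = 0)
g = -13 (g = (-6 - 15) + 8 = -21 + 8 = -13)
36*g + r(f(2)) = 36*(-13) + 5 = -468 + 5 = -463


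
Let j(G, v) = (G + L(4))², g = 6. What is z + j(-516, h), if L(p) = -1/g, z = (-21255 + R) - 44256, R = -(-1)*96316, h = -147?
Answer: 10700389/36 ≈ 2.9723e+5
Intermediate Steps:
R = 96316 (R = -1*(-96316) = 96316)
z = 30805 (z = (-21255 + 96316) - 44256 = 75061 - 44256 = 30805)
L(p) = -⅙ (L(p) = -1/6 = -1*⅙ = -⅙)
j(G, v) = (-⅙ + G)² (j(G, v) = (G - ⅙)² = (-⅙ + G)²)
z + j(-516, h) = 30805 + (-1 + 6*(-516))²/36 = 30805 + (-1 - 3096)²/36 = 30805 + (1/36)*(-3097)² = 30805 + (1/36)*9591409 = 30805 + 9591409/36 = 10700389/36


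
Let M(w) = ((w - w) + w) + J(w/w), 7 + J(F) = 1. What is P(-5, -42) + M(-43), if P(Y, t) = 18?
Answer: -31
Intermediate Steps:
J(F) = -6 (J(F) = -7 + 1 = -6)
M(w) = -6 + w (M(w) = ((w - w) + w) - 6 = (0 + w) - 6 = w - 6 = -6 + w)
P(-5, -42) + M(-43) = 18 + (-6 - 43) = 18 - 49 = -31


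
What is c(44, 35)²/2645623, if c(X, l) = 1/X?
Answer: 1/5121926128 ≈ 1.9524e-10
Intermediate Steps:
c(44, 35)²/2645623 = (1/44)²/2645623 = (1/44)²*(1/2645623) = (1/1936)*(1/2645623) = 1/5121926128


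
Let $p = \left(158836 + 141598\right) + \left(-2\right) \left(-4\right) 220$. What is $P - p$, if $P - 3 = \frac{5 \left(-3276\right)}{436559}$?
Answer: $- \frac{131924217149}{436559} \approx -3.0219 \cdot 10^{5}$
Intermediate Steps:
$P = \frac{1293297}{436559}$ ($P = 3 + \frac{5 \left(-3276\right)}{436559} = 3 - \frac{16380}{436559} = \frac{1293297}{436559} \approx 2.9625$)
$p = 302194$ ($p = 300434 + 8 \cdot 220 = 300434 + 1760 = 302194$)
$P - p = \frac{1293297}{436559} - 302194 = - \frac{131924217149}{436559}$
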